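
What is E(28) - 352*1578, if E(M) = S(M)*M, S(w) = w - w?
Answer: -555456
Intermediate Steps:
S(w) = 0
E(M) = 0 (E(M) = 0*M = 0)
E(28) - 352*1578 = 0 - 352*1578 = 0 - 555456 = -555456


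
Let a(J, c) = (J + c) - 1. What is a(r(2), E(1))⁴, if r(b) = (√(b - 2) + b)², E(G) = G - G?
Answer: 81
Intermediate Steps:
E(G) = 0
r(b) = (b + √(-2 + b))² (r(b) = (√(-2 + b) + b)² = (b + √(-2 + b))²)
a(J, c) = -1 + J + c
a(r(2), E(1))⁴ = (-1 + (2 + √(-2 + 2))² + 0)⁴ = (-1 + (2 + √0)² + 0)⁴ = (-1 + (2 + 0)² + 0)⁴ = (-1 + 2² + 0)⁴ = (-1 + 4 + 0)⁴ = 3⁴ = 81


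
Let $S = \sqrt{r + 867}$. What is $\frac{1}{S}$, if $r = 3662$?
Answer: $\frac{\sqrt{4529}}{4529} \approx 0.014859$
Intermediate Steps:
$S = \sqrt{4529}$ ($S = \sqrt{3662 + 867} = \sqrt{4529} \approx 67.298$)
$\frac{1}{S} = \frac{1}{\sqrt{4529}} = \frac{\sqrt{4529}}{4529}$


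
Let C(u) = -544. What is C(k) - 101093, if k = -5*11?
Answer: -101637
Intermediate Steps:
k = -55
C(k) - 101093 = -544 - 101093 = -101637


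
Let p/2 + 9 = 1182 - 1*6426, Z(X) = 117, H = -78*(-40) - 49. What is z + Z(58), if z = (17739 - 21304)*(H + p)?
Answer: 26505892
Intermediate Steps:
H = 3071 (H = 3120 - 49 = 3071)
p = -10506 (p = -18 + 2*(1182 - 1*6426) = -18 + 2*(1182 - 6426) = -18 + 2*(-5244) = -18 - 10488 = -10506)
z = 26505775 (z = (17739 - 21304)*(3071 - 10506) = -3565*(-7435) = 26505775)
z + Z(58) = 26505775 + 117 = 26505892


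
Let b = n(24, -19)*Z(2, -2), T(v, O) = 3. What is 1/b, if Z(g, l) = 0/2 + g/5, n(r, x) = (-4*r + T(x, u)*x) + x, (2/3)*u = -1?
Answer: -5/344 ≈ -0.014535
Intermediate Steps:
u = -3/2 (u = (3/2)*(-1) = -3/2 ≈ -1.5000)
n(r, x) = -4*r + 4*x (n(r, x) = (-4*r + 3*x) + x = -4*r + 4*x)
Z(g, l) = g/5 (Z(g, l) = 0*(½) + g*(⅕) = 0 + g/5 = g/5)
b = -344/5 (b = (-4*24 + 4*(-19))*((⅕)*2) = (-96 - 76)*(⅖) = -172*⅖ = -344/5 ≈ -68.800)
1/b = 1/(-344/5) = -5/344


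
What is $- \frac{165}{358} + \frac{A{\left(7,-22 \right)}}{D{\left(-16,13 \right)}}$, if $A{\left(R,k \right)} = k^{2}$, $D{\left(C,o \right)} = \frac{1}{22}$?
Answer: $\frac{3811819}{358} \approx 10648.0$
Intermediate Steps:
$D{\left(C,o \right)} = \frac{1}{22}$
$- \frac{165}{358} + \frac{A{\left(7,-22 \right)}}{D{\left(-16,13 \right)}} = - \frac{165}{358} + \left(-22\right)^{2} \frac{1}{\frac{1}{22}} = \left(-165\right) \frac{1}{358} + 484 \cdot 22 = - \frac{165}{358} + 10648 = \frac{3811819}{358}$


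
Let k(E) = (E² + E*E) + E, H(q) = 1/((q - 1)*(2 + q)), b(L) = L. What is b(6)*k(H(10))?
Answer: 55/972 ≈ 0.056584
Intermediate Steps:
H(q) = 1/((-1 + q)*(2 + q))
k(E) = E + 2*E² (k(E) = (E² + E²) + E = 2*E² + E = E + 2*E²)
b(6)*k(H(10)) = 6*((1 + 2/(-2 + 10 + 10²))/(-2 + 10 + 10²)) = 6*((1 + 2/(-2 + 10 + 100))/(-2 + 10 + 100)) = 6*((1 + 2/108)/108) = 6*((1 + 2*(1/108))/108) = 6*((1 + 1/54)/108) = 6*((1/108)*(55/54)) = 6*(55/5832) = 55/972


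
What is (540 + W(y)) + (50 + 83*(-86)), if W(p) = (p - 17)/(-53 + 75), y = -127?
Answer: -72100/11 ≈ -6554.5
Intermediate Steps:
W(p) = -17/22 + p/22 (W(p) = (-17 + p)/22 = (-17 + p)*(1/22) = -17/22 + p/22)
(540 + W(y)) + (50 + 83*(-86)) = (540 + (-17/22 + (1/22)*(-127))) + (50 + 83*(-86)) = (540 + (-17/22 - 127/22)) + (50 - 7138) = (540 - 72/11) - 7088 = 5868/11 - 7088 = -72100/11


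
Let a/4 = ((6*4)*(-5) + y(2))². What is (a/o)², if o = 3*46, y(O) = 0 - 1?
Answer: 857435524/4761 ≈ 1.8010e+5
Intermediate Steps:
y(O) = -1
o = 138
a = 58564 (a = 4*((6*4)*(-5) - 1)² = 4*(24*(-5) - 1)² = 4*(-120 - 1)² = 4*(-121)² = 4*14641 = 58564)
(a/o)² = (58564/138)² = (58564*(1/138))² = (29282/69)² = 857435524/4761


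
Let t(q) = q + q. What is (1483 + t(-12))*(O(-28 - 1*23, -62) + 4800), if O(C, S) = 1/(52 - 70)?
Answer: 126056141/18 ≈ 7.0031e+6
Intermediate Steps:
t(q) = 2*q
O(C, S) = -1/18 (O(C, S) = 1/(-18) = -1/18)
(1483 + t(-12))*(O(-28 - 1*23, -62) + 4800) = (1483 + 2*(-12))*(-1/18 + 4800) = (1483 - 24)*(86399/18) = 1459*(86399/18) = 126056141/18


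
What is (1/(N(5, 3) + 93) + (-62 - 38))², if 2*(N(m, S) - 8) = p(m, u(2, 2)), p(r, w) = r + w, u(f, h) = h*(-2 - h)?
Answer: 395930404/39601 ≈ 9998.0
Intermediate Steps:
N(m, S) = 4 + m/2 (N(m, S) = 8 + (m - 1*2*(2 + 2))/2 = 8 + (m - 1*2*4)/2 = 8 + (m - 8)/2 = 8 + (-8 + m)/2 = 8 + (-4 + m/2) = 4 + m/2)
(1/(N(5, 3) + 93) + (-62 - 38))² = (1/((4 + (½)*5) + 93) + (-62 - 38))² = (1/((4 + 5/2) + 93) - 100)² = (1/(13/2 + 93) - 100)² = (1/(199/2) - 100)² = (2/199 - 100)² = (-19898/199)² = 395930404/39601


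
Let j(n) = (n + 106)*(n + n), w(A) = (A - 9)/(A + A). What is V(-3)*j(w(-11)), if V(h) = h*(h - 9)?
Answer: 846720/121 ≈ 6997.7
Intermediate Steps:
w(A) = (-9 + A)/(2*A) (w(A) = (-9 + A)/((2*A)) = (-9 + A)*(1/(2*A)) = (-9 + A)/(2*A))
V(h) = h*(-9 + h)
j(n) = 2*n*(106 + n) (j(n) = (106 + n)*(2*n) = 2*n*(106 + n))
V(-3)*j(w(-11)) = (-3*(-9 - 3))*(2*((½)*(-9 - 11)/(-11))*(106 + (½)*(-9 - 11)/(-11))) = (-3*(-12))*(2*((½)*(-1/11)*(-20))*(106 + (½)*(-1/11)*(-20))) = 36*(2*(10/11)*(106 + 10/11)) = 36*(2*(10/11)*(1176/11)) = 36*(23520/121) = 846720/121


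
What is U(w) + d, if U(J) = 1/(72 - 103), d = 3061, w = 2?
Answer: 94890/31 ≈ 3061.0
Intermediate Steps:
U(J) = -1/31 (U(J) = 1/(-31) = -1/31)
U(w) + d = -1/31 + 3061 = 94890/31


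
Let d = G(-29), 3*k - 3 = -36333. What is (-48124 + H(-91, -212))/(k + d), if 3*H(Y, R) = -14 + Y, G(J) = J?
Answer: 48159/12139 ≈ 3.9673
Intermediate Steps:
k = -12110 (k = 1 + (⅓)*(-36333) = 1 - 12111 = -12110)
H(Y, R) = -14/3 + Y/3 (H(Y, R) = (-14 + Y)/3 = -14/3 + Y/3)
d = -29
(-48124 + H(-91, -212))/(k + d) = (-48124 + (-14/3 + (⅓)*(-91)))/(-12110 - 29) = (-48124 + (-14/3 - 91/3))/(-12139) = (-48124 - 35)*(-1/12139) = -48159*(-1/12139) = 48159/12139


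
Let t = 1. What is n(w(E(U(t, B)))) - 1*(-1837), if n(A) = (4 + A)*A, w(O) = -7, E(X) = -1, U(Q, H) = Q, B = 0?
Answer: 1858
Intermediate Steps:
n(A) = A*(4 + A)
n(w(E(U(t, B)))) - 1*(-1837) = -7*(4 - 7) - 1*(-1837) = -7*(-3) + 1837 = 21 + 1837 = 1858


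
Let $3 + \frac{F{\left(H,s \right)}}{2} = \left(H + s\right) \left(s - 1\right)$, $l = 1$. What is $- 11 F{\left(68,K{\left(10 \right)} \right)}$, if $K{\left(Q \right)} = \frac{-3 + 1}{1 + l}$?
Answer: $3014$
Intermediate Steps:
$K{\left(Q \right)} = -1$ ($K{\left(Q \right)} = \frac{-3 + 1}{1 + 1} = - \frac{2}{2} = \left(-2\right) \frac{1}{2} = -1$)
$F{\left(H,s \right)} = -6 + 2 \left(-1 + s\right) \left(H + s\right)$ ($F{\left(H,s \right)} = -6 + 2 \left(H + s\right) \left(s - 1\right) = -6 + 2 \left(H + s\right) \left(-1 + s\right) = -6 + 2 \left(-1 + s\right) \left(H + s\right)$)
$- 11 F{\left(68,K{\left(10 \right)} \right)} = - 11 \left(-6 - 136 - -2 + 2 \left(-1\right)^{2} + 2 \cdot 68 \left(-1\right)\right) = - 11 \left(-6 - 136 + 2 + 2 \cdot 1 - 136\right) = - 11 \left(-6 - 136 + 2 + 2 - 136\right) = \left(-11\right) \left(-274\right) = 3014$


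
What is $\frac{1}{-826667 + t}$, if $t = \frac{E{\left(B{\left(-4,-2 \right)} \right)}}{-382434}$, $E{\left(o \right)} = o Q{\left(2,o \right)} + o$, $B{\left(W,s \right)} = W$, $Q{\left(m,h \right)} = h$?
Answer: $- \frac{63739}{52690927915} \approx -1.2097 \cdot 10^{-6}$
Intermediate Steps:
$E{\left(o \right)} = o + o^{2}$ ($E{\left(o \right)} = o o + o = o^{2} + o = o + o^{2}$)
$t = - \frac{2}{63739}$ ($t = \frac{\left(-4\right) \left(1 - 4\right)}{-382434} = \left(-4\right) \left(-3\right) \left(- \frac{1}{382434}\right) = 12 \left(- \frac{1}{382434}\right) = - \frac{2}{63739} \approx -3.1378 \cdot 10^{-5}$)
$\frac{1}{-826667 + t} = \frac{1}{-826667 - \frac{2}{63739}} = \frac{1}{- \frac{52690927915}{63739}} = - \frac{63739}{52690927915}$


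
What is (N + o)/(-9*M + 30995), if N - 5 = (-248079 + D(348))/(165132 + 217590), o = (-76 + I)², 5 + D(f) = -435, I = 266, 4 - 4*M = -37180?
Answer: -13817929291/20157585018 ≈ -0.68550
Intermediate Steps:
M = 9296 (M = 1 - ¼*(-37180) = 1 + 9295 = 9296)
D(f) = -440 (D(f) = -5 - 435 = -440)
o = 36100 (o = (-76 + 266)² = 190² = 36100)
N = 1665091/382722 (N = 5 + (-248079 - 440)/(165132 + 217590) = 5 - 248519/382722 = 1665091/382722 ≈ 4.3507)
(N + o)/(-9*M + 30995) = (1665091/382722 + 36100)/(-9*9296 + 30995) = 13817929291/(382722*(-83664 + 30995)) = (13817929291/382722)/(-52669) = (13817929291/382722)*(-1/52669) = -13817929291/20157585018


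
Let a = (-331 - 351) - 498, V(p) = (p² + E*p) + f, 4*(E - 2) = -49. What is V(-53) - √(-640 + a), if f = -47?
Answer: 13221/4 - 2*I*√455 ≈ 3305.3 - 42.661*I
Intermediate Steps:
E = -41/4 (E = 2 + (¼)*(-49) = 2 - 49/4 = -41/4 ≈ -10.250)
V(p) = -47 + p² - 41*p/4 (V(p) = (p² - 41*p/4) - 47 = -47 + p² - 41*p/4)
a = -1180 (a = -682 - 498 = -1180)
V(-53) - √(-640 + a) = (-47 + (-53)² - 41/4*(-53)) - √(-640 - 1180) = (-47 + 2809 + 2173/4) - √(-1820) = 13221/4 - 2*I*√455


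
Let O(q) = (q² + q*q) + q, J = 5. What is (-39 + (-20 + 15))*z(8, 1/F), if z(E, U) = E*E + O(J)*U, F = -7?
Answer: -17292/7 ≈ -2470.3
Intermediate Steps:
O(q) = q + 2*q² (O(q) = (q² + q²) + q = 2*q² + q = q + 2*q²)
z(E, U) = E² + 55*U (z(E, U) = E*E + (5*(1 + 2*5))*U = E² + (5*(1 + 10))*U = E² + (5*11)*U = E² + 55*U)
(-39 + (-20 + 15))*z(8, 1/F) = (-39 + (-20 + 15))*(8² + 55/(-7)) = (-39 - 5)*(64 + 55*(-⅐)) = -44*(64 - 55/7) = -44*393/7 = -17292/7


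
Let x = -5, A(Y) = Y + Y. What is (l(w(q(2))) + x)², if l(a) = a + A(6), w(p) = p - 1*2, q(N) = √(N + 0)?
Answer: (5 + √2)² ≈ 41.142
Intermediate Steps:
q(N) = √N
w(p) = -2 + p (w(p) = p - 2 = -2 + p)
A(Y) = 2*Y
l(a) = 12 + a (l(a) = a + 2*6 = a + 12 = 12 + a)
(l(w(q(2))) + x)² = ((12 + (-2 + √2)) - 5)² = ((10 + √2) - 5)² = (5 + √2)²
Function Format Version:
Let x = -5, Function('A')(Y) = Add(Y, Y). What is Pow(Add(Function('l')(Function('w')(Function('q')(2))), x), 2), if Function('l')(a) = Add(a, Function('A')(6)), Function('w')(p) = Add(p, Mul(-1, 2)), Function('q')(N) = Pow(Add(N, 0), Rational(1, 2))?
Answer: Pow(Add(5, Pow(2, Rational(1, 2))), 2) ≈ 41.142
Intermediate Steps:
Function('q')(N) = Pow(N, Rational(1, 2))
Function('w')(p) = Add(-2, p) (Function('w')(p) = Add(p, -2) = Add(-2, p))
Function('A')(Y) = Mul(2, Y)
Function('l')(a) = Add(12, a) (Function('l')(a) = Add(a, Mul(2, 6)) = Add(a, 12) = Add(12, a))
Pow(Add(Function('l')(Function('w')(Function('q')(2))), x), 2) = Pow(Add(Add(12, Add(-2, Pow(2, Rational(1, 2)))), -5), 2) = Pow(Add(Add(10, Pow(2, Rational(1, 2))), -5), 2) = Pow(Add(5, Pow(2, Rational(1, 2))), 2)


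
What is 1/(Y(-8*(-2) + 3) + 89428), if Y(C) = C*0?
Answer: 1/89428 ≈ 1.1182e-5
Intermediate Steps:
Y(C) = 0
1/(Y(-8*(-2) + 3) + 89428) = 1/(0 + 89428) = 1/89428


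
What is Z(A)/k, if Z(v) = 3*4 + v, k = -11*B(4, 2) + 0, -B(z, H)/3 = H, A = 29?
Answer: 41/66 ≈ 0.62121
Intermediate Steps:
B(z, H) = -3*H
k = 66 (k = -(-33)*2 + 0 = -11*(-6) + 0 = 66 + 0 = 66)
Z(v) = 12 + v
Z(A)/k = (12 + 29)/66 = 41*(1/66) = 41/66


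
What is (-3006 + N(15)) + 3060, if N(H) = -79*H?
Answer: -1131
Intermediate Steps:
(-3006 + N(15)) + 3060 = (-3006 - 79*15) + 3060 = (-3006 - 1185) + 3060 = -4191 + 3060 = -1131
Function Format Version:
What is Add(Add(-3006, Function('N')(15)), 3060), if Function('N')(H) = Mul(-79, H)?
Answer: -1131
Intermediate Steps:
Add(Add(-3006, Function('N')(15)), 3060) = Add(Add(-3006, Mul(-79, 15)), 3060) = Add(Add(-3006, -1185), 3060) = Add(-4191, 3060) = -1131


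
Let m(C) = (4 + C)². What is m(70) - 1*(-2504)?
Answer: 7980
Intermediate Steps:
m(70) - 1*(-2504) = (4 + 70)² - 1*(-2504) = 74² + 2504 = 5476 + 2504 = 7980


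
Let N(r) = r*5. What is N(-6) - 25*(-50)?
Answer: 1220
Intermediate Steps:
N(r) = 5*r
N(-6) - 25*(-50) = 5*(-6) - 25*(-50) = -30 + 1250 = 1220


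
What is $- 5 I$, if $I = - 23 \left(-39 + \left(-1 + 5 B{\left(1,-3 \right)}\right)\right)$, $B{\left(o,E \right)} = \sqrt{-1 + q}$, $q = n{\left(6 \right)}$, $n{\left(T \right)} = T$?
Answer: $-4600 + 575 \sqrt{5} \approx -3314.3$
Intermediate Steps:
$q = 6$
$B{\left(o,E \right)} = \sqrt{5}$ ($B{\left(o,E \right)} = \sqrt{-1 + 6} = \sqrt{5}$)
$I = 920 - 115 \sqrt{5}$ ($I = - 23 \left(-39 - \left(1 - 5 \sqrt{5}\right)\right) = - 23 \left(-40 + 5 \sqrt{5}\right) = 920 - 115 \sqrt{5} \approx 662.85$)
$- 5 I = - 5 \left(920 - 115 \sqrt{5}\right) = -4600 + 575 \sqrt{5}$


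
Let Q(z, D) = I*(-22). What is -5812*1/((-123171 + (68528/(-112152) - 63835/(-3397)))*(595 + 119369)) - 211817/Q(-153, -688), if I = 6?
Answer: 564501065173000921313/351785459073485580 ≈ 1604.7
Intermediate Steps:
Q(z, D) = -132 (Q(z, D) = 6*(-22) = -132)
-5812*1/((-123171 + (68528/(-112152) - 63835/(-3397)))*(595 + 119369)) - 211817/Q(-153, -688) = -5812*1/((-123171 + (68528/(-112152) - 63835/(-3397)))*(595 + 119369)) - 211817/(-132) = -5812*1/(119964*(-123171 + (68528*(-1/112152) - 63835*(-1/3397)))) - 211817*(-1/132) = -5812*1/(119964*(-123171 + (-8566/14019 + 63835/3397))) + 211817/132 = -5812*1/(119964*(-123171 + 865804163/47622543)) + 211817/132 = -5812/(119964*(-5864850439690/47622543)) + 211817/132 = -5812/(-234523639382323720/15874181) + 211817/132 = -5812*(-15874181/234523639382323720) + 211817/132 = 23065184993/58630909845580930 + 211817/132 = 564501065173000921313/351785459073485580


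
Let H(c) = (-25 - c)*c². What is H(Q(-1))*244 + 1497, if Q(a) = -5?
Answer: -120503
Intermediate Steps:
H(c) = c²*(-25 - c)
H(Q(-1))*244 + 1497 = ((-5)²*(-25 - 1*(-5)))*244 + 1497 = (25*(-25 + 5))*244 + 1497 = (25*(-20))*244 + 1497 = -500*244 + 1497 = -122000 + 1497 = -120503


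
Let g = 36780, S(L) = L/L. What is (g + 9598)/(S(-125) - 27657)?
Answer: -23189/13828 ≈ -1.6770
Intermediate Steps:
S(L) = 1
(g + 9598)/(S(-125) - 27657) = (36780 + 9598)/(1 - 27657) = 46378/(-27656) = 46378*(-1/27656) = -23189/13828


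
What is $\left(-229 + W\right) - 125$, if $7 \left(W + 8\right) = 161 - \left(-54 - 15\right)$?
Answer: $- \frac{2304}{7} \approx -329.14$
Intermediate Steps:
$W = \frac{174}{7}$ ($W = -8 + \frac{161 - \left(-54 - 15\right)}{7} = -8 + \frac{161 - -69}{7} = -8 + \frac{161 + 69}{7} = -8 + \frac{1}{7} \cdot 230 = -8 + \frac{230}{7} = \frac{174}{7} \approx 24.857$)
$\left(-229 + W\right) - 125 = \left(-229 + \frac{174}{7}\right) - 125 = - \frac{1429}{7} - 125 = - \frac{2304}{7}$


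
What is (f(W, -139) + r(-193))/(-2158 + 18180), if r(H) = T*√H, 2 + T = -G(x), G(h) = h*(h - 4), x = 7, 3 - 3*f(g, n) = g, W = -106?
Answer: 109/48066 - 23*I*√193/16022 ≈ 0.0022677 - 0.019943*I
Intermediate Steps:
f(g, n) = 1 - g/3
G(h) = h*(-4 + h)
T = -23 (T = -2 - 7*(-4 + 7) = -2 - 7*3 = -2 - 1*21 = -2 - 21 = -23)
r(H) = -23*√H
(f(W, -139) + r(-193))/(-2158 + 18180) = ((1 - ⅓*(-106)) - 23*I*√193)/(-2158 + 18180) = ((1 + 106/3) - 23*I*√193)/16022 = (109/3 - 23*I*√193)*(1/16022) = 109/48066 - 23*I*√193/16022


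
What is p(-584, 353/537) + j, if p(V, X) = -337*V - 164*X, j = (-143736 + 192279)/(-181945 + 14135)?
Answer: 17725409283649/90113970 ≈ 1.9670e+5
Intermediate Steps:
j = -48543/167810 (j = 48543/(-167810) = 48543*(-1/167810) = -48543/167810 ≈ -0.28927)
p(-584, 353/537) + j = (-337*(-584) - 57892/537) - 48543/167810 = (196808 - 57892/537) - 48543/167810 = 105628004/537 - 48543/167810 = 17725409283649/90113970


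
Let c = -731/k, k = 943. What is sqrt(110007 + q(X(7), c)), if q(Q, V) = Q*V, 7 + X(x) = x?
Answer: 3*sqrt(12223) ≈ 331.67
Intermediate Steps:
X(x) = -7 + x
c = -731/943 ≈ -0.77519
sqrt(110007 + q(X(7), c)) = sqrt(110007 + (-7 + 7)*(-731/943)) = sqrt(110007 + 0*(-731/943)) = sqrt(110007 + 0) = sqrt(110007) = 3*sqrt(12223)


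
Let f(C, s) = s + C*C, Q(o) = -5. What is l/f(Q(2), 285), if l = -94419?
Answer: -94419/310 ≈ -304.58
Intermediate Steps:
f(C, s) = s + C²
l/f(Q(2), 285) = -94419/(285 + (-5)²) = -94419/(285 + 25) = -94419/310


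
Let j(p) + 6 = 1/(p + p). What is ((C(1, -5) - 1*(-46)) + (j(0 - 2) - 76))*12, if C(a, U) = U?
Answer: -495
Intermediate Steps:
j(p) = -6 + 1/(2*p) (j(p) = -6 + 1/(p + p) = -6 + 1/(2*p))
((C(1, -5) - 1*(-46)) + (j(0 - 2) - 76))*12 = ((-5 - 1*(-46)) + ((-6 + 1/(2*(0 - 2))) - 76))*12 = ((-5 + 46) + ((-6 + (1/2)/(-2)) - 76))*12 = (41 + ((-6 + (1/2)*(-1/2)) - 76))*12 = (41 + ((-6 - 1/4) - 76))*12 = (41 + (-25/4 - 76))*12 = (41 - 329/4)*12 = -165/4*12 = -495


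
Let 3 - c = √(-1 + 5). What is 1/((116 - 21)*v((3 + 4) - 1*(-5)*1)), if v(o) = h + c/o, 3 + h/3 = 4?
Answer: 12/3515 ≈ 0.0034139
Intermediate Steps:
c = 1 (c = 3 - √(-1 + 5) = 3 - √4 = 3 - 1*2 = 3 - 2 = 1)
h = 3 (h = -9 + 3*4 = -9 + 12 = 3)
v(o) = 3 + 1/o
1/((116 - 21)*v((3 + 4) - 1*(-5)*1)) = 1/((116 - 21)*(3 + 1/((3 + 4) - 1*(-5)*1))) = 1/(95*(3 + 1/(7 + 5*1))) = 1/(95*(3 + 1/(7 + 5))) = 1/(95*(3 + 1/12)) = 1/(95*(37/12)) = 1/(3515/12) = 12/3515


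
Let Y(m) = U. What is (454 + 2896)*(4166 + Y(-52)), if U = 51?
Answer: 14126950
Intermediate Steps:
Y(m) = 51
(454 + 2896)*(4166 + Y(-52)) = (454 + 2896)*(4166 + 51) = 3350*4217 = 14126950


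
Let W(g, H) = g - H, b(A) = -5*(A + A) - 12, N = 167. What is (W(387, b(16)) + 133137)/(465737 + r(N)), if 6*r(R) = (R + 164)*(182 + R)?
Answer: 802176/2909941 ≈ 0.27567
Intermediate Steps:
b(A) = -12 - 10*A (b(A) = -10*A - 12 = -12 - 10*A)
r(R) = (164 + R)*(182 + R)/6 (r(R) = ((R + 164)*(182 + R))/6 = ((164 + R)*(182 + R))/6 = (164 + R)*(182 + R)/6)
(W(387, b(16)) + 133137)/(465737 + r(N)) = ((387 - (-12 - 10*16)) + 133137)/(465737 + (14924/3 + (1/6)*167**2 + (173/3)*167)) = ((387 - (-12 - 160)) + 133137)/(465737 + (14924/3 + (1/6)*27889 + 28891/3)) = ((387 - 1*(-172)) + 133137)/(465737 + (14924/3 + 27889/6 + 28891/3)) = ((387 + 172) + 133137)/(465737 + 115519/6) = (559 + 133137)/(2909941/6) = 133696*(6/2909941) = 802176/2909941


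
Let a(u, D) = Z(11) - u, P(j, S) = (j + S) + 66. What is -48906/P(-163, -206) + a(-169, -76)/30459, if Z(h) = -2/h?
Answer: 1820718785/11279983 ≈ 161.41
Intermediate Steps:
P(j, S) = 66 + S + j (P(j, S) = (S + j) + 66 = 66 + S + j)
a(u, D) = -2/11 - u
-48906/P(-163, -206) + a(-169, -76)/30459 = -48906/(66 - 206 - 163) + (-2/11 - 1*(-169))/30459 = -48906/(-303) + (-2/11 + 169)*(1/30459) = -48906*(-1/303) + (1857/11)*(1/30459) = 16302/101 + 619/111683 = 1820718785/11279983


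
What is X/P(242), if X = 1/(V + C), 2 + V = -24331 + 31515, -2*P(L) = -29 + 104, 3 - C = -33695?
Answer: -1/1533000 ≈ -6.5232e-7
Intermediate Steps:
C = 33698 (C = 3 - 1*(-33695) = 3 + 33695 = 33698)
P(L) = -75/2 (P(L) = -(-29 + 104)/2 = -1/2*75 = -75/2)
V = 7182 (V = -2 + (-24331 + 31515) = -2 + 7184 = 7182)
X = 1/40880 (X = 1/(7182 + 33698) = 1/40880 ≈ 2.4462e-5)
X/P(242) = 1/(40880*(-75/2)) = (1/40880)*(-2/75) = -1/1533000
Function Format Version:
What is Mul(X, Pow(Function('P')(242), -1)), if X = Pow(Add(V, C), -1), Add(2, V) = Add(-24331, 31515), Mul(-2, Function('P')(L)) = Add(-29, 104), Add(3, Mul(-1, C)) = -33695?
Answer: Rational(-1, 1533000) ≈ -6.5232e-7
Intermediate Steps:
C = 33698 (C = Add(3, Mul(-1, -33695)) = Add(3, 33695) = 33698)
Function('P')(L) = Rational(-75, 2) (Function('P')(L) = Mul(Rational(-1, 2), Add(-29, 104)) = Mul(Rational(-1, 2), 75) = Rational(-75, 2))
V = 7182 (V = Add(-2, Add(-24331, 31515)) = Add(-2, 7184) = 7182)
X = Rational(1, 40880) (X = Pow(Add(7182, 33698), -1) = Pow(40880, -1) = Rational(1, 40880) ≈ 2.4462e-5)
Mul(X, Pow(Function('P')(242), -1)) = Mul(Rational(1, 40880), Pow(Rational(-75, 2), -1)) = Mul(Rational(1, 40880), Rational(-2, 75)) = Rational(-1, 1533000)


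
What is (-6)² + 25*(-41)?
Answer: -989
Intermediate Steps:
(-6)² + 25*(-41) = 36 - 1025 = -989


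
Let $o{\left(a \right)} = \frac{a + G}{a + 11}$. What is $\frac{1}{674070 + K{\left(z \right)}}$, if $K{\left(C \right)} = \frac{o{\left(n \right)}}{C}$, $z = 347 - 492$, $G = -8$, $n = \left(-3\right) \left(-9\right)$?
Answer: $\frac{290}{195480299} \approx 1.4835 \cdot 10^{-6}$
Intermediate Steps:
$n = 27$
$z = -145$ ($z = 347 - 492 = -145$)
$o{\left(a \right)} = \frac{-8 + a}{11 + a}$ ($o{\left(a \right)} = \frac{a - 8}{a + 11} = \frac{-8 + a}{11 + a}$)
$K{\left(C \right)} = \frac{1}{2 C}$ ($K{\left(C \right)} = \frac{\frac{1}{11 + 27} \left(-8 + 27\right)}{C} = \frac{\frac{1}{38} \cdot 19}{C} = \frac{1}{2 C}$)
$\frac{1}{674070 + K{\left(z \right)}} = \frac{1}{674070 + \frac{1}{2 \left(-145\right)}} = \frac{1}{674070 + \frac{1}{2} \left(- \frac{1}{145}\right)} = \frac{1}{674070 - \frac{1}{290}} = \frac{1}{\frac{195480299}{290}} = \frac{290}{195480299}$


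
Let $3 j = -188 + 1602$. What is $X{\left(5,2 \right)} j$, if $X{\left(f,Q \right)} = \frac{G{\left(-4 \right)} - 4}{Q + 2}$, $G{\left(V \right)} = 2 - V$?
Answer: $\frac{707}{3} \approx 235.67$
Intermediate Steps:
$j = \frac{1414}{3}$ ($j = \frac{-188 + 1602}{3} = \frac{1}{3} \cdot 1414 = \frac{1414}{3} \approx 471.33$)
$X{\left(f,Q \right)} = \frac{2}{2 + Q}$ ($X{\left(f,Q \right)} = \frac{\left(2 - -4\right) - 4}{Q + 2} = \frac{\left(2 + 4\right) - 4}{2 + Q} = \frac{6 - 4}{2 + Q} = \frac{2}{2 + Q}$)
$X{\left(5,2 \right)} j = \frac{2}{2 + 2} \cdot \frac{1414}{3} = \frac{2}{4} \cdot \frac{1414}{3} = 2 \cdot \frac{1}{4} \cdot \frac{1414}{3} = \frac{1}{2} \cdot \frac{1414}{3} = \frac{707}{3}$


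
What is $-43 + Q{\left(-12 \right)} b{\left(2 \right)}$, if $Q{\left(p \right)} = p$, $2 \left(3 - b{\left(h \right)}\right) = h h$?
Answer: $-55$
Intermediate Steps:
$b{\left(h \right)} = 3 - \frac{h^{2}}{2}$ ($b{\left(h \right)} = 3 - \frac{h h}{2} = 3 - \frac{h^{2}}{2}$)
$-43 + Q{\left(-12 \right)} b{\left(2 \right)} = -43 - 12 \left(3 - \frac{2^{2}}{2}\right) = -43 - 12 \left(3 - 2\right) = -43 - 12 = -55$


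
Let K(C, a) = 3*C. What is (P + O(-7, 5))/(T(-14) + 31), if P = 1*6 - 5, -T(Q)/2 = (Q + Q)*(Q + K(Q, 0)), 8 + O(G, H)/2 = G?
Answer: 29/3105 ≈ 0.0093398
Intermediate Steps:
O(G, H) = -16 + 2*G
T(Q) = -16*Q² (T(Q) = -2*(Q + Q)*(Q + 3*Q) = -2*2*Q*4*Q = -16*Q²)
P = 1 (P = 6 - 5 = 1)
(P + O(-7, 5))/(T(-14) + 31) = (1 + (-16 + 2*(-7)))/(-16*(-14)² + 31) = (1 + (-16 - 14))/(-16*196 + 31) = (1 - 30)/(-3136 + 31) = -29/(-3105) = -29*(-1/3105) = 29/3105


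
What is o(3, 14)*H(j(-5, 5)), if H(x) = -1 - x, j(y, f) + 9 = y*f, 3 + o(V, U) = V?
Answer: 0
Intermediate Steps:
o(V, U) = -3 + V
j(y, f) = -9 + f*y (j(y, f) = -9 + y*f = -9 + f*y)
o(3, 14)*H(j(-5, 5)) = (-3 + 3)*(-1 - (-9 + 5*(-5))) = 0*(-1 - (-9 - 25)) = 0*(-1 - 1*(-34)) = 0*(-1 + 34) = 0*33 = 0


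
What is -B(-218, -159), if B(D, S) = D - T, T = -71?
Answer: 147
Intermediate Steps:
B(D, S) = 71 + D (B(D, S) = D - 1*(-71) = D + 71 = 71 + D)
-B(-218, -159) = -(71 - 218) = -1*(-147) = 147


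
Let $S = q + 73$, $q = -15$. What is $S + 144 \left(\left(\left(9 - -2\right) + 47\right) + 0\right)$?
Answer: $8410$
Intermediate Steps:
$S = 58$ ($S = -15 + 73 = 58$)
$S + 144 \left(\left(\left(9 - -2\right) + 47\right) + 0\right) = 58 + 144 \left(\left(\left(9 - -2\right) + 47\right) + 0\right) = 58 + 144 \left(\left(\left(9 + 2\right) + 47\right) + 0\right) = 58 + 144 \left(\left(11 + 47\right) + 0\right) = 58 + 144 \left(58 + 0\right) = 58 + 144 \cdot 58 = 58 + 8352 = 8410$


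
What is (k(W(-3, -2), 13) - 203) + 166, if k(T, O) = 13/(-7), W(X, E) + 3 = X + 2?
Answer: -272/7 ≈ -38.857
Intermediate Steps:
W(X, E) = -1 + X (W(X, E) = -3 + (X + 2) = -3 + (2 + X) = -1 + X)
k(T, O) = -13/7 (k(T, O) = 13*(-⅐) = -13/7)
(k(W(-3, -2), 13) - 203) + 166 = (-13/7 - 203) + 166 = -1434/7 + 166 = -272/7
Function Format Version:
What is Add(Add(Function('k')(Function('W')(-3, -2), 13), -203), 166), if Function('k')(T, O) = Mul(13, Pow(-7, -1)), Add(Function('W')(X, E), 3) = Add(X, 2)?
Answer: Rational(-272, 7) ≈ -38.857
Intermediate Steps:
Function('W')(X, E) = Add(-1, X) (Function('W')(X, E) = Add(-3, Add(X, 2)) = Add(-3, Add(2, X)) = Add(-1, X))
Function('k')(T, O) = Rational(-13, 7) (Function('k')(T, O) = Mul(13, Rational(-1, 7)) = Rational(-13, 7))
Add(Add(Function('k')(Function('W')(-3, -2), 13), -203), 166) = Add(Add(Rational(-13, 7), -203), 166) = Add(Rational(-1434, 7), 166) = Rational(-272, 7)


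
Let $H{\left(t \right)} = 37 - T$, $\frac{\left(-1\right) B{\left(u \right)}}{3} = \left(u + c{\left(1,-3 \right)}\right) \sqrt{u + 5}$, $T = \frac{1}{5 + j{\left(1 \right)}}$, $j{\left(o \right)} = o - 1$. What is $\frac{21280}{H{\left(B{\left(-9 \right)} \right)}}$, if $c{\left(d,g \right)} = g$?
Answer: $\frac{13300}{23} \approx 578.26$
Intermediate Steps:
$j{\left(o \right)} = -1 + o$
$T = \frac{1}{5}$ ($T = \frac{1}{5 + \left(-1 + 1\right)} = \frac{1}{5 + 0} = \frac{1}{5} \approx 0.2$)
$B{\left(u \right)} = - 3 \sqrt{5 + u} \left(-3 + u\right)$ ($B{\left(u \right)} = - 3 \left(u - 3\right) \sqrt{u + 5} = - 3 \left(-3 + u\right) \sqrt{5 + u} = - 3 \sqrt{5 + u} \left(-3 + u\right)$)
$H{\left(t \right)} = \frac{184}{5}$ ($H{\left(t \right)} = 37 - \frac{1}{5} = \frac{184}{5}$)
$\frac{21280}{H{\left(B{\left(-9 \right)} \right)}} = \frac{21280}{\frac{184}{5}} = 21280 \cdot \frac{5}{184} = \frac{13300}{23}$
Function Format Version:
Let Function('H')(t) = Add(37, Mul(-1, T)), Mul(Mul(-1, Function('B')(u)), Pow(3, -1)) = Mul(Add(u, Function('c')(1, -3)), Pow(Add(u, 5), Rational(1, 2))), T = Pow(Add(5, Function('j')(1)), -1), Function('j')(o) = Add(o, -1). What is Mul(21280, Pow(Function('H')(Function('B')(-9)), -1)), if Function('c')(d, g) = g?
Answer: Rational(13300, 23) ≈ 578.26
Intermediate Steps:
Function('j')(o) = Add(-1, o)
T = Rational(1, 5) (T = Pow(Add(5, Add(-1, 1)), -1) = Pow(Add(5, 0), -1) = Pow(5, -1) = Rational(1, 5) ≈ 0.20000)
Function('B')(u) = Mul(-3, Pow(Add(5, u), Rational(1, 2)), Add(-3, u)) (Function('B')(u) = Mul(-3, Mul(Add(u, -3), Pow(Add(u, 5), Rational(1, 2)))) = Mul(-3, Mul(Add(-3, u), Pow(Add(5, u), Rational(1, 2)))) = Mul(-3, Mul(Pow(Add(5, u), Rational(1, 2)), Add(-3, u))) = Mul(-3, Pow(Add(5, u), Rational(1, 2)), Add(-3, u)))
Function('H')(t) = Rational(184, 5) (Function('H')(t) = Add(37, Mul(-1, Rational(1, 5))) = Add(37, Rational(-1, 5)) = Rational(184, 5))
Mul(21280, Pow(Function('H')(Function('B')(-9)), -1)) = Mul(21280, Pow(Rational(184, 5), -1)) = Mul(21280, Rational(5, 184)) = Rational(13300, 23)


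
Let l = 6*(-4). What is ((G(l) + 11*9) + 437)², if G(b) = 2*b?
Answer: 238144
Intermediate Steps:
l = -24
((G(l) + 11*9) + 437)² = ((2*(-24) + 11*9) + 437)² = ((-48 + 99) + 437)² = (51 + 437)² = 488² = 238144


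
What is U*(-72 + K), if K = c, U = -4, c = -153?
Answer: 900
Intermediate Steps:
K = -153
U*(-72 + K) = -4*(-72 - 153) = -4*(-225) = 900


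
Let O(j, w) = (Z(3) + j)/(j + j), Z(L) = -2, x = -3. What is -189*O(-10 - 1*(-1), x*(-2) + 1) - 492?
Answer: -1215/2 ≈ -607.50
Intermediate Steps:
O(j, w) = (-2 + j)/(2*j) (O(j, w) = (-2 + j)/(j + j) = (-2 + j)/((2*j)) = (-2 + j)*(1/(2*j)) = (-2 + j)/(2*j))
-189*O(-10 - 1*(-1), x*(-2) + 1) - 492 = -189*(-2 + (-10 - 1*(-1)))/(2*(-10 - 1*(-1))) - 492 = -189*(-2 + (-10 + 1))/(2*(-10 + 1)) - 492 = -189*(-2 - 9)/(2*(-9)) - 492 = -189*(-1)*(-11)/(2*9) - 492 = -189*11/18 - 492 = -231/2 - 492 = -1215/2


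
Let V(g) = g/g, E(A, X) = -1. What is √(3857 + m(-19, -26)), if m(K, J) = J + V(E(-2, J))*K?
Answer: 2*√953 ≈ 61.741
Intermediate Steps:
V(g) = 1
m(K, J) = J + K (m(K, J) = J + 1*K = J + K)
√(3857 + m(-19, -26)) = √(3857 + (-26 - 19)) = √(3857 - 45) = √3812 = 2*√953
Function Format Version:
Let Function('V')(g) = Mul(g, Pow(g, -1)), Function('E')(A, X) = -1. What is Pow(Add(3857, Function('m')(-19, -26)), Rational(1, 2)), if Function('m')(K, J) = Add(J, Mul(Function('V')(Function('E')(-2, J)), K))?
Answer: Mul(2, Pow(953, Rational(1, 2))) ≈ 61.741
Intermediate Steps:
Function('V')(g) = 1
Function('m')(K, J) = Add(J, K) (Function('m')(K, J) = Add(J, Mul(1, K)) = Add(J, K))
Pow(Add(3857, Function('m')(-19, -26)), Rational(1, 2)) = Pow(Add(3857, Add(-26, -19)), Rational(1, 2)) = Pow(Add(3857, -45), Rational(1, 2)) = Pow(3812, Rational(1, 2)) = Mul(2, Pow(953, Rational(1, 2)))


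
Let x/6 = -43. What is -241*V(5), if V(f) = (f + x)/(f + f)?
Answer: 60973/10 ≈ 6097.3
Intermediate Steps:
x = -258 (x = 6*(-43) = -258)
V(f) = (-258 + f)/(2*f) (V(f) = (f - 258)/(f + f) = (-258 + f)/((2*f)) = (-258 + f)*(1/(2*f)) = (-258 + f)/(2*f))
-241*V(5) = -241*(-258 + 5)/(2*5) = -241*(-253)/(2*5) = -241*(-253/10) = 60973/10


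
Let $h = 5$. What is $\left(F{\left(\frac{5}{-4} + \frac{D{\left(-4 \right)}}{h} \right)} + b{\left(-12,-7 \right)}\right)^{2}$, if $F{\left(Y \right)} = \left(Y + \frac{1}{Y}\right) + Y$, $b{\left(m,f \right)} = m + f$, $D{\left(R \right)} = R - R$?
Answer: $\frac{49729}{100} \approx 497.29$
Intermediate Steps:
$D{\left(R \right)} = 0$
$b{\left(m,f \right)} = f + m$
$F{\left(Y \right)} = \frac{1}{Y} + 2 Y$
$\left(F{\left(\frac{5}{-4} + \frac{D{\left(-4 \right)}}{h} \right)} + b{\left(-12,-7 \right)}\right)^{2} = \left(\left(\frac{1}{\frac{5}{-4} + \frac{0}{5}} + 2 \left(\frac{5}{-4} + \frac{0}{5}\right)\right) - 19\right)^{2} = \left(\left(\frac{1}{5 \left(- \frac{1}{4}\right) + 0 \cdot \frac{1}{5}} + 2 \left(5 \left(- \frac{1}{4}\right) + 0 \cdot \frac{1}{5}\right)\right) - 19\right)^{2} = \left(\left(\frac{1}{- \frac{5}{4} + 0} + 2 \left(- \frac{5}{4} + 0\right)\right) - 19\right)^{2} = \left(\left(\frac{1}{- \frac{5}{4}} + 2 \left(- \frac{5}{4}\right)\right) - 19\right)^{2} = \left(\left(- \frac{4}{5} - \frac{5}{2}\right) - 19\right)^{2} = \left(- \frac{33}{10} - 19\right)^{2} = \left(- \frac{223}{10}\right)^{2} = \frac{49729}{100}$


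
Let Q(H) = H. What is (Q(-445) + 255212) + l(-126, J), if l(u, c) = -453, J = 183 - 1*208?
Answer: 254314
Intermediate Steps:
J = -25 (J = 183 - 208 = -25)
(Q(-445) + 255212) + l(-126, J) = (-445 + 255212) - 453 = 254767 - 453 = 254314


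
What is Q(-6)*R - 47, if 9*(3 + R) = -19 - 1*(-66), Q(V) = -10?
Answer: -623/9 ≈ -69.222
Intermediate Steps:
R = 20/9 (R = -3 + (-19 - 1*(-66))/9 = -3 + (-19 + 66)/9 = -3 + (⅑)*47 = -3 + 47/9 = 20/9 ≈ 2.2222)
Q(-6)*R - 47 = -10*20/9 - 47 = -200/9 - 47 = -623/9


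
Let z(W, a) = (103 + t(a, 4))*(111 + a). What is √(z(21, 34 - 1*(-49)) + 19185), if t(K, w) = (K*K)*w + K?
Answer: √5401133 ≈ 2324.0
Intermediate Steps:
t(K, w) = K + w*K² (t(K, w) = K²*w + K = w*K² + K = K + w*K²)
z(W, a) = (103 + a*(1 + 4*a))*(111 + a) (z(W, a) = (103 + a*(1 + a*4))*(111 + a) = (103 + a*(1 + 4*a))*(111 + a))
√(z(21, 34 - 1*(-49)) + 19185) = √((11433 + 4*(34 - 1*(-49))³ + 214*(34 - 1*(-49)) + 445*(34 - 1*(-49))²) + 19185) = √((11433 + 4*(34 + 49)³ + 214*(34 + 49) + 445*(34 + 49)²) + 19185) = √((11433 + 4*83³ + 214*83 + 445*83²) + 19185) = √((11433 + 4*571787 + 17762 + 445*6889) + 19185) = √((11433 + 2287148 + 17762 + 3065605) + 19185) = √(5381948 + 19185) = √5401133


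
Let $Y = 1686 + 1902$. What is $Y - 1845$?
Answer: $1743$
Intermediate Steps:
$Y = 3588$
$Y - 1845 = 3588 - 1845 = 1743$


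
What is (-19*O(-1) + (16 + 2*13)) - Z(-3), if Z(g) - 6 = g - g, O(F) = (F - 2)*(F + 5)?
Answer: 264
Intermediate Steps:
O(F) = (-2 + F)*(5 + F)
Z(g) = 6 (Z(g) = 6 + (g - g) = 6 + 0 = 6)
(-19*O(-1) + (16 + 2*13)) - Z(-3) = (-19*(-10 + (-1)² + 3*(-1)) + (16 + 2*13)) - 1*6 = (-19*(-10 + 1 - 3) + (16 + 26)) - 6 = (-19*(-12) + 42) - 6 = (228 + 42) - 6 = 270 - 6 = 264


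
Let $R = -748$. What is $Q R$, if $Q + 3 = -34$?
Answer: $27676$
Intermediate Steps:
$Q = -37$ ($Q = -3 - 34 = -37$)
$Q R = \left(-37\right) \left(-748\right) = 27676$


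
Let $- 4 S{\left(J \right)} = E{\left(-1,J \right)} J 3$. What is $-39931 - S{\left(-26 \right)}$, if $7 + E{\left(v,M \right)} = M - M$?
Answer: $- \frac{79589}{2} \approx -39795.0$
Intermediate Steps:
$E{\left(v,M \right)} = -7$ ($E{\left(v,M \right)} = -7 + \left(M - M\right) = -7 + 0 = -7$)
$S{\left(J \right)} = \frac{21 J}{4}$ ($S{\left(J \right)} = - \frac{- 7 J 3}{4} = - \frac{\left(-21\right) J}{4} = \frac{21 J}{4}$)
$-39931 - S{\left(-26 \right)} = -39931 - \frac{21}{4} \left(-26\right) = -39931 - - \frac{273}{2} = -39931 + \frac{273}{2} = - \frac{79589}{2}$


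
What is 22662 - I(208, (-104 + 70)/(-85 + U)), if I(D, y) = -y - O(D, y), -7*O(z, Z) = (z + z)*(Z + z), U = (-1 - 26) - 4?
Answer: 4175195/406 ≈ 10284.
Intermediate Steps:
U = -31 (U = -27 - 4 = -31)
O(z, Z) = -2*z*(Z + z)/7 (O(z, Z) = -(z + z)*(Z + z)/7 = -2*z*(Z + z)/7)
I(D, y) = -y + 2*D*(D + y)/7 (I(D, y) = -y - (-2)*D*(y + D)/7 = -y - (-2)*D*(D + y)/7 = -y + 2*D*(D + y)/7)
22662 - I(208, (-104 + 70)/(-85 + U)) = 22662 - (-(-104 + 70)/(-85 - 31) + (2/7)*208*(208 + (-104 + 70)/(-85 - 31))) = 22662 - (-(-34)/(-116) + (2/7)*208*(208 - 34/(-116))) = 22662 - (-(-34)*(-1)/116 + (2/7)*208*(208 - 34*(-1/116))) = 22662 - (-1*17/58 + (2/7)*208*(208 + 17/58)) = 22662 - (-17/58 + (2/7)*208*(12081/58)) = 22662 - (-17/58 + 2512848/203) = 22662 - 1*5025577/406 = 22662 - 5025577/406 = 4175195/406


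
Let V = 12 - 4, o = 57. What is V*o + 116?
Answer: 572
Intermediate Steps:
V = 8
V*o + 116 = 8*57 + 116 = 456 + 116 = 572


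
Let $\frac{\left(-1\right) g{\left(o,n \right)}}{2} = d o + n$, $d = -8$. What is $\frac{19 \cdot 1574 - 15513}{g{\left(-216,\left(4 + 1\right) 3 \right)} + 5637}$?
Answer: $\frac{14393}{2151} \approx 6.6913$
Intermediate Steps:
$g{\left(o,n \right)} = - 2 n + 16 o$ ($g{\left(o,n \right)} = - 2 \left(- 8 o + n\right) = - 2 \left(n - 8 o\right) = - 2 n + 16 o$)
$\frac{19 \cdot 1574 - 15513}{g{\left(-216,\left(4 + 1\right) 3 \right)} + 5637} = \frac{19 \cdot 1574 - 15513}{\left(- 2 \left(4 + 1\right) 3 + 16 \left(-216\right)\right) + 5637} = \frac{29906 - 15513}{\left(- 2 \cdot 5 \cdot 3 - 3456\right) + 5637} = \frac{14393}{\left(\left(-2\right) 15 - 3456\right) + 5637} = \frac{14393}{\left(-30 - 3456\right) + 5637} = \frac{14393}{-3486 + 5637} = \frac{14393}{2151}$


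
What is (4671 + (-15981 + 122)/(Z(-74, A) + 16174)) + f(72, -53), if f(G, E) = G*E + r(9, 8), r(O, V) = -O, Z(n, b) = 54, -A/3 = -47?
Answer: 13713029/16228 ≈ 845.02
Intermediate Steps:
A = 141 (A = -3*(-47) = 141)
f(G, E) = -9 + E*G (f(G, E) = G*E - 1*9 = E*G - 9 = -9 + E*G)
(4671 + (-15981 + 122)/(Z(-74, A) + 16174)) + f(72, -53) = (4671 + (-15981 + 122)/(54 + 16174)) + (-9 - 53*72) = (4671 - 15859/16228) + (-9 - 3816) = (4671 - 15859*1/16228) - 3825 = (4671 - 15859/16228) - 3825 = 75785129/16228 - 3825 = 13713029/16228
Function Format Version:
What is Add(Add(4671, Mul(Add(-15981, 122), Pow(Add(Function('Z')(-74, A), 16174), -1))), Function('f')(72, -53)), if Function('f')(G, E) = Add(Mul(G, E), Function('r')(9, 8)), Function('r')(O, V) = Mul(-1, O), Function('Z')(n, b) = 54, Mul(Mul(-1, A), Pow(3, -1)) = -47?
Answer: Rational(13713029, 16228) ≈ 845.02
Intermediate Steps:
A = 141 (A = Mul(-3, -47) = 141)
Function('f')(G, E) = Add(-9, Mul(E, G)) (Function('f')(G, E) = Add(Mul(G, E), Mul(-1, 9)) = Add(Mul(E, G), -9) = Add(-9, Mul(E, G)))
Add(Add(4671, Mul(Add(-15981, 122), Pow(Add(Function('Z')(-74, A), 16174), -1))), Function('f')(72, -53)) = Add(Add(4671, Mul(Add(-15981, 122), Pow(Add(54, 16174), -1))), Add(-9, Mul(-53, 72))) = Add(Add(4671, Mul(-15859, Pow(16228, -1))), Add(-9, -3816)) = Add(Add(4671, Mul(-15859, Rational(1, 16228))), -3825) = Add(Add(4671, Rational(-15859, 16228)), -3825) = Add(Rational(75785129, 16228), -3825) = Rational(13713029, 16228)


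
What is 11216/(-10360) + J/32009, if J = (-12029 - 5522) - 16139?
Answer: -88505168/41451655 ≈ -2.1351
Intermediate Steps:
J = -33690 (J = -17551 - 16139 = -33690)
11216/(-10360) + J/32009 = 11216/(-10360) - 33690/32009 = 11216*(-1/10360) - 33690*1/32009 = -1402/1295 - 33690/32009 = -88505168/41451655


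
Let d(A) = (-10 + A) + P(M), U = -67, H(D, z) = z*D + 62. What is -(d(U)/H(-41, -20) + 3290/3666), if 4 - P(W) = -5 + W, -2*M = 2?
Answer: -9419/11466 ≈ -0.82147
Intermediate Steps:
M = -1 (M = -½*2 = -1)
H(D, z) = 62 + D*z (H(D, z) = D*z + 62 = 62 + D*z)
P(W) = 9 - W (P(W) = 4 - (-5 + W) = 4 + (5 - W) = 9 - W)
d(A) = A (d(A) = (-10 + A) + (9 - 1*(-1)) = (-10 + A) + (9 + 1) = (-10 + A) + 10 = A)
-(d(U)/H(-41, -20) + 3290/3666) = -(-67/(62 - 41*(-20)) + 3290/3666) = -(-67/(62 + 820) + 3290*(1/3666)) = -(-67/882 + 35/39) = -1*9419/11466 = -9419/11466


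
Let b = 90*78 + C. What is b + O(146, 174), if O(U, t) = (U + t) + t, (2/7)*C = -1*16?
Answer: 7458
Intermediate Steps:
C = -56 (C = 7*(-1*16)/2 = (7/2)*(-16) = -56)
b = 6964 (b = 90*78 - 56 = 7020 - 56 = 6964)
O(U, t) = U + 2*t
b + O(146, 174) = 6964 + (146 + 2*174) = 6964 + (146 + 348) = 6964 + 494 = 7458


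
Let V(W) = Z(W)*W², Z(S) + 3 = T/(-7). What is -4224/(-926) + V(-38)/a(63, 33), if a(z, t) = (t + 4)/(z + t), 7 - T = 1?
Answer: -1732391616/119917 ≈ -14447.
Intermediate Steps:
T = 6 (T = 7 - 1*1 = 7 - 1 = 6)
Z(S) = -27/7 (Z(S) = -3 + 6/(-7) = -3 + 6*(-⅐) = -3 - 6/7 = -27/7)
a(z, t) = (4 + t)/(t + z)
V(W) = -27*W²/7
-4224/(-926) + V(-38)/a(63, 33) = -4224/(-926) + (-27/7*(-38)²)/(((4 + 33)/(33 + 63))) = -4224*(-1/926) + (-27/7*1444)/((37/96)) = 2112/463 - 38988/(7*((1/96)*37)) = 2112/463 - 38988/(7*37/96) = 2112/463 - 38988/7*96/37 = 2112/463 - 3742848/259 = -1732391616/119917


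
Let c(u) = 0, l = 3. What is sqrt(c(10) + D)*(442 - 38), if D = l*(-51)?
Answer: 1212*I*sqrt(17) ≈ 4997.2*I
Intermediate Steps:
D = -153 (D = 3*(-51) = -153)
sqrt(c(10) + D)*(442 - 38) = sqrt(0 - 153)*(442 - 38) = sqrt(-153)*404 = (3*I*sqrt(17))*404 = 1212*I*sqrt(17)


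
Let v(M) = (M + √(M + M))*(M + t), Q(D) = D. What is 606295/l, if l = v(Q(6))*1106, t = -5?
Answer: 606295/4424 - 606295*√3/13272 ≈ 57.923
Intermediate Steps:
v(M) = (-5 + M)*(M + √2*√M) (v(M) = (M + √(M + M))*(M - 5) = (M + √(2*M))*(-5 + M) = (M + √2*√M)*(-5 + M) = (-5 + M)*(M + √2*√M))
l = 6636 + 2212*√3 (l = (6² - 5*6 + √2*6^(3/2) - 5*√2*√6)*1106 = (36 - 30 + √2*(6*√6) - 10*√3)*1106 = (36 - 30 + 12*√3 - 10*√3)*1106 = (6 + 2*√3)*1106 = 6636 + 2212*√3 ≈ 10467.)
606295/l = 606295/(6636 + 2212*√3)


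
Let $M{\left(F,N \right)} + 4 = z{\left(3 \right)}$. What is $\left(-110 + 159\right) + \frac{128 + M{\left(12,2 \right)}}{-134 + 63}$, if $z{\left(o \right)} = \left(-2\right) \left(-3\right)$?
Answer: $\frac{3349}{71} \approx 47.169$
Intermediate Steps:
$z{\left(o \right)} = 6$
$M{\left(F,N \right)} = 2$ ($M{\left(F,N \right)} = -4 + 6 = 2$)
$\left(-110 + 159\right) + \frac{128 + M{\left(12,2 \right)}}{-134 + 63} = \left(-110 + 159\right) + \frac{128 + 2}{-134 + 63} = 49 + \frac{130}{-71} = 49 + 130 \left(- \frac{1}{71}\right) = 49 - \frac{130}{71} = \frac{3349}{71}$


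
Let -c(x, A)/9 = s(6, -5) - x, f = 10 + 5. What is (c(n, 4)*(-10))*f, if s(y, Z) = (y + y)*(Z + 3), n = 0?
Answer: -32400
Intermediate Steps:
s(y, Z) = 2*y*(3 + Z) (s(y, Z) = (2*y)*(3 + Z) = 2*y*(3 + Z))
f = 15
c(x, A) = 216 + 9*x (c(x, A) = -9*(2*6*(3 - 5) - x) = -9*(2*6*(-2) - x) = -9*(-24 - x) = 216 + 9*x)
(c(n, 4)*(-10))*f = ((216 + 9*0)*(-10))*15 = ((216 + 0)*(-10))*15 = (216*(-10))*15 = -2160*15 = -32400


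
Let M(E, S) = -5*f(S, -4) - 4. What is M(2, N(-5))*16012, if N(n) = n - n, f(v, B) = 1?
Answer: -144108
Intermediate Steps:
N(n) = 0
M(E, S) = -9 (M(E, S) = -5*1 - 4 = -5 - 4 = -9)
M(2, N(-5))*16012 = -9*16012 = -144108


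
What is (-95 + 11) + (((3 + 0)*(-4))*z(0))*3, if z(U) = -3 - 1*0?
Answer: 24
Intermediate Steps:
z(U) = -3 (z(U) = -3 + 0 = -3)
(-95 + 11) + (((3 + 0)*(-4))*z(0))*3 = (-95 + 11) + (((3 + 0)*(-4))*(-3))*3 = -84 + ((3*(-4))*(-3))*3 = -84 - 12*(-3)*3 = -84 + 36*3 = -84 + 108 = 24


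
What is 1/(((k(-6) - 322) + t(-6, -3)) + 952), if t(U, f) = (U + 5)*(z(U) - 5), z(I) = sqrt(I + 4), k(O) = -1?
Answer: 317/200979 + I*sqrt(2)/401958 ≈ 0.0015773 + 3.5183e-6*I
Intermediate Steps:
z(I) = sqrt(4 + I)
t(U, f) = (-5 + sqrt(4 + U))*(5 + U) (t(U, f) = (U + 5)*(sqrt(4 + U) - 5) = (5 + U)*(-5 + sqrt(4 + U)) = (-5 + sqrt(4 + U))*(5 + U))
1/(((k(-6) - 322) + t(-6, -3)) + 952) = 1/(((-1 - 322) + (-25 - 5*(-6) + 5*sqrt(4 - 6) - 6*sqrt(4 - 6))) + 952) = 1/((-323 + (-25 + 30 + 5*sqrt(-2) - 6*I*sqrt(2))) + 952) = 1/((-323 + (-25 + 30 + 5*(I*sqrt(2)) - 6*I*sqrt(2))) + 952) = 1/((-323 + (-25 + 30 + 5*I*sqrt(2) - 6*I*sqrt(2))) + 952) = 1/((-323 + (5 - I*sqrt(2))) + 952) = 1/((-318 - I*sqrt(2)) + 952) = 1/(634 - I*sqrt(2))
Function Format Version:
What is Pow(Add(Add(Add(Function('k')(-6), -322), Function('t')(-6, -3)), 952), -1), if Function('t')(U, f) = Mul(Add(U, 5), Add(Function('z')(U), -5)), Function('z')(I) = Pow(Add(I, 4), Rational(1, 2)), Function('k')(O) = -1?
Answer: Add(Rational(317, 200979), Mul(Rational(1, 401958), I, Pow(2, Rational(1, 2)))) ≈ Add(0.0015773, Mul(3.5183e-6, I))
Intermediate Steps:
Function('z')(I) = Pow(Add(4, I), Rational(1, 2))
Function('t')(U, f) = Mul(Add(-5, Pow(Add(4, U), Rational(1, 2))), Add(5, U)) (Function('t')(U, f) = Mul(Add(U, 5), Add(Pow(Add(4, U), Rational(1, 2)), -5)) = Mul(Add(5, U), Add(-5, Pow(Add(4, U), Rational(1, 2)))) = Mul(Add(-5, Pow(Add(4, U), Rational(1, 2))), Add(5, U)))
Pow(Add(Add(Add(Function('k')(-6), -322), Function('t')(-6, -3)), 952), -1) = Pow(Add(Add(Add(-1, -322), Add(-25, Mul(-5, -6), Mul(5, Pow(Add(4, -6), Rational(1, 2))), Mul(-6, Pow(Add(4, -6), Rational(1, 2))))), 952), -1) = Pow(Add(Add(-323, Add(-25, 30, Mul(5, Pow(-2, Rational(1, 2))), Mul(-6, Pow(-2, Rational(1, 2))))), 952), -1) = Pow(Add(Add(-323, Add(-25, 30, Mul(5, Mul(I, Pow(2, Rational(1, 2)))), Mul(-6, Mul(I, Pow(2, Rational(1, 2)))))), 952), -1) = Pow(Add(Add(-323, Add(-25, 30, Mul(5, I, Pow(2, Rational(1, 2))), Mul(-6, I, Pow(2, Rational(1, 2))))), 952), -1) = Pow(Add(Add(-323, Add(5, Mul(-1, I, Pow(2, Rational(1, 2))))), 952), -1) = Pow(Add(Add(-318, Mul(-1, I, Pow(2, Rational(1, 2)))), 952), -1) = Pow(Add(634, Mul(-1, I, Pow(2, Rational(1, 2)))), -1)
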